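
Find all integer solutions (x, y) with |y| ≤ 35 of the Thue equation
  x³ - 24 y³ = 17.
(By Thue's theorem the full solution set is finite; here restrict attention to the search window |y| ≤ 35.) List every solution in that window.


The equation is x³ - 24y³ = 17. For fixed y, x³ = 24·y³ + 17, so a solution requires the RHS to be a perfect cube.
Strategy: iterate y from -35 to 35, compute RHS = 24·y³ + 17, and check whether it is a (positive or negative) perfect cube.
Check small values of y:
  y = 0: RHS = 17 is not a perfect cube.
  y = 1: RHS = 41 is not a perfect cube.
  y = -1: RHS = -7 is not a perfect cube.
  y = 2: RHS = 209 is not a perfect cube.
  y = -2: RHS = -175 is not a perfect cube.
  y = 3: RHS = 665 is not a perfect cube.
  y = -3: RHS = -631 is not a perfect cube.
Continuing the search up to |y| = 35 finds no solutions either.
No (x, y) in the scanned range satisfies the equation.

No integer solutions with |y| ≤ 35.


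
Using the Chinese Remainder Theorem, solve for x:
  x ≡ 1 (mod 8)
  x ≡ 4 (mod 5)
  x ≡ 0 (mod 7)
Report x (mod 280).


Moduli 8, 5, 7 are pairwise coprime; by CRT there is a unique solution modulo M = 8 · 5 · 7 = 280.
Solve pairwise, accumulating the modulus:
  Start with x ≡ 1 (mod 8).
  Combine with x ≡ 4 (mod 5): since gcd(8, 5) = 1, we get a unique residue mod 40.
    Write x = 1 + 8·t and substitute into x ≡ 4 (mod 5): 8·t ≡ 4 − 1 = 3 (mod 5).
    Reduce coefficients mod 5: 3·t ≡ 3 (mod 5).
    The inverse of 3 mod 5 is 2 (since 3·2 = 6 = 1·5 + 1), so t ≡ 2·3 = 6 ≡ 1 (mod 5).
    Then x = 1 + 8·1 = 9, valid modulo lcm(8, 5) = 40: x ≡ 9 (mod 40).
  Combine with x ≡ 0 (mod 7): since gcd(40, 7) = 1, we get a unique residue mod 280.
    Write x = 9 + 40·t and substitute into x ≡ 0 (mod 7): 40·t ≡ 0 − 9 = -9 (mod 7).
    Reduce coefficients mod 7: 5·t ≡ 5 (mod 7).
    The inverse of 5 mod 7 is 3 (since 5·3 = 15 = 2·7 + 1), so t ≡ 3·5 = 15 ≡ 1 (mod 7).
    Then x = 9 + 40·1 = 49, valid modulo lcm(40, 7) = 280: x ≡ 49 (mod 280).
Verify: 49 mod 8 = 1 ✓, 49 mod 5 = 4 ✓, 49 mod 7 = 0 ✓.

x ≡ 49 (mod 280).


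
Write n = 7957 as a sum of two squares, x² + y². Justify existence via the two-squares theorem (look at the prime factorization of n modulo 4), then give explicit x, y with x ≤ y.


Step 1: Factor n = 7957 = 73 · 109.
Step 2: Check the mod-4 condition on each prime factor: 73 ≡ 1 (mod 4), exponent 1; 109 ≡ 1 (mod 4), exponent 1.
All primes ≡ 3 (mod 4) appear to even exponent (or don't appear), so by the two-squares theorem n IS expressible as a sum of two squares.
Step 3: Build a representation. Here n = 73 · 109 is a product of primes ≡ 1 (mod 4). Each prime p ≡ 1 (mod 4) is itself a sum of two squares; find a² by testing p − a² for a perfect square:
  73: 73 − 1² = 72, 73 − 2² = 69, 73 − 3² = 64 = 8² ⇒ 73 = 3² + 8².
  109: 109 − 1² = 108, 109 − 2² = 105, 109 − 3² = 100 = 10² ⇒ 109 = 3² + 10².
  Combine using the Brahmagupta–Fibonacci identity (a² + b²)(c² + d²) = (ac − bd)² + (ad + bc)² = (ac + bd)² + (ad − bc)²:
  73 · 109 = 7957: from (3² + 8²)(3² + 10²), take (3·3 − 8·10, 3·10 + 8·3) = (9 − 80, 30 + 24) = (-71, 54); dropping signs (only squares matter) gives (71, 54); check 71² + 54² = 5041 + 2916 = 7957 ✓.
Step 4: Order so x ≤ y and verify: 54² + 71² = 2916 + 5041 = 7957 = n. ✓

n = 7957 = 54² + 71² (one valid representation with x ≤ y).


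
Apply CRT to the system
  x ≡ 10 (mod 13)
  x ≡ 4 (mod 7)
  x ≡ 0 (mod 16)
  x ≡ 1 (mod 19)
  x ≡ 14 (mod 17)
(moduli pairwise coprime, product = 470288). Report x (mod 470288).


Product of moduli M = 13 · 7 · 16 · 19 · 17 = 470288.
Merge one congruence at a time:
  Start: x ≡ 10 (mod 13).
  Combine with x ≡ 4 (mod 7); new modulus lcm = 91.
    Write x = 10 + 13·t and substitute into x ≡ 4 (mod 7): 13·t ≡ 4 − 10 = -6 (mod 7).
    Reduce coefficients mod 7: 6·t ≡ 1 (mod 7).
    The inverse of 6 mod 7 is 6 (since 6·6 = 36 = 5·7 + 1), so t ≡ 6·1 = 6 ≡ 6 (mod 7).
    Then x = 10 + 13·6 = 88, valid modulo lcm(13, 7) = 91: x ≡ 88 (mod 91).
  Combine with x ≡ 0 (mod 16); new modulus lcm = 1456.
    Write x = 88 + 91·t and substitute into x ≡ 0 (mod 16): 91·t ≡ 0 − 88 = -88 (mod 16).
    Reduce coefficients mod 16: 11·t ≡ 8 (mod 16).
    The inverse of 11 mod 16 is 3 (since 11·3 = 33 = 2·16 + 1), so t ≡ 3·8 = 24 ≡ 8 (mod 16).
    Then x = 88 + 91·8 = 816, valid modulo lcm(91, 16) = 1456: x ≡ 816 (mod 1456).
  Combine with x ≡ 1 (mod 19); new modulus lcm = 27664.
    Write x = 816 + 1456·t and substitute into x ≡ 1 (mod 19): 1456·t ≡ 1 − 816 = -815 (mod 19).
    Reduce coefficients mod 19: 12·t ≡ 2 (mod 19).
    The inverse of 12 mod 19 is 8 (since 12·8 = 96 = 5·19 + 1), so t ≡ 8·2 = 16 ≡ 16 (mod 19).
    Then x = 816 + 1456·16 = 24112, valid modulo lcm(1456, 19) = 27664: x ≡ 24112 (mod 27664).
  Combine with x ≡ 14 (mod 17); new modulus lcm = 470288.
    Write x = 24112 + 27664·t and substitute into x ≡ 14 (mod 17): 27664·t ≡ 14 − 24112 = -24098 (mod 17).
    Reduce coefficients mod 17: 5·t ≡ 8 (mod 17).
    The inverse of 5 mod 17 is 7 (since 5·7 = 35 = 2·17 + 1), so t ≡ 7·8 = 56 ≡ 5 (mod 17).
    Then x = 24112 + 27664·5 = 162432, valid modulo lcm(27664, 17) = 470288: x ≡ 162432 (mod 470288).
Verify against each original: 162432 mod 13 = 10, 162432 mod 7 = 4, 162432 mod 16 = 0, 162432 mod 19 = 1, 162432 mod 17 = 14.

x ≡ 162432 (mod 470288).


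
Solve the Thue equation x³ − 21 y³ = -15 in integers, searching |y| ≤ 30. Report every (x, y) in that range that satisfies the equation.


The equation is x³ - 21y³ = -15. For fixed y, x³ = 21·y³ − 15, so a solution requires the RHS to be a perfect cube.
Strategy: iterate y from -30 to 30, compute RHS = 21·y³ − 15, and check whether it is a (positive or negative) perfect cube.
Check small values of y:
  y = 0: RHS = -15 is not a perfect cube.
  y = 1: RHS = 6 is not a perfect cube.
  y = -1: RHS = -36 is not a perfect cube.
  y = 2: RHS = 153 is not a perfect cube.
  y = -2: RHS = -183 is not a perfect cube.
  y = 3: RHS = 552 is not a perfect cube.
  y = -3: RHS = -582 is not a perfect cube.
Continuing the search up to |y| = 30 finds no solutions either.
No (x, y) in the scanned range satisfies the equation.

No integer solutions with |y| ≤ 30.


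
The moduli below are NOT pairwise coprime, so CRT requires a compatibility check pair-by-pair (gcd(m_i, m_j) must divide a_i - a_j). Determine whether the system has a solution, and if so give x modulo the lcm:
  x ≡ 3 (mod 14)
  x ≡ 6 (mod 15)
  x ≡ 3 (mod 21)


Moduli 14, 15, 21 are not pairwise coprime, so CRT works modulo lcm(m_i) when all pairwise compatibility conditions hold.
Pairwise compatibility: gcd(m_i, m_j) must divide a_i - a_j for every pair.
Merge one congruence at a time:
  Start: x ≡ 3 (mod 14).
  Combine with x ≡ 6 (mod 15): gcd(14, 15) = 1; 6 - 3 = 3, which IS divisible by 1, so compatible.
    Write x = 3 + 14·t and substitute into x ≡ 6 (mod 15): 14·t ≡ 6 − 3 = 3 (mod 15).
    The inverse of 14 mod 15 is 14 (since 14·14 = 196 = 13·15 + 1), so t ≡ 14·3 = 42 ≡ 12 (mod 15).
    Then x = 3 + 14·12 = 171, valid modulo lcm(14, 15) = 210: x ≡ 171 (mod 210).
  Combine with x ≡ 3 (mod 21): gcd(210, 21) = 21; 3 - 171 = -168, which IS divisible by 21, so compatible.
    Write x = 171 + 210·t and substitute into x ≡ 3 (mod 21): 210·t ≡ 3 − 171 = -168 (mod 21).
    Divide the congruence (and modulus) by g = 21: 10·t ≡ -8 (mod 1).
    Modulo 1 every t works; take t = 0.
    Then x = 171 + 210·0 = 171, valid modulo lcm(210, 21) = 210: x ≡ 171 (mod 210).
Verify: 171 mod 14 = 3, 171 mod 15 = 6, 171 mod 21 = 3.

x ≡ 171 (mod 210).


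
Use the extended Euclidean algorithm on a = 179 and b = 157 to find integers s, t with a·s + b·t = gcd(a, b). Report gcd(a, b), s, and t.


Euclidean algorithm on (179, 157) — divide until remainder is 0:
  179 = 1 · 157 + 22
  157 = 7 · 22 + 3
  22 = 7 · 3 + 1
  3 = 3 · 1 + 0
gcd(179, 157) = 1.
Track Bezout coefficients alongside the remainders: start with r₀ = 179 = a·1 + b·0 (s = 1, t = 0) and r₁ = 157 = a·0 + b·1 (s = 0, t = 1); each new remainder r_{k+1} = r_{k-1} − q_k·r_k inherits s_{k+1} = s_{k-1} − q_k·s_k, t_{k+1} = t_{k-1} − q_k·t_k, so r_k = a·s_k + b·t_k at every step:
  q = 1: r = 22, s = 1 − 1·0 = 1, t = 0 − 1·1 = -1  (check: 179·1 + 157·(-1) = 22)
  q = 7: r = 3, s = 0 − 7·1 = -7, t = 1 − 7·(-1) = 8  (check: 179·(-7) + 157·8 = 3)
  q = 7: r = 1, s = 1 − 7·(-7) = 50, t = -1 − 7·8 = -57  (check: 179·50 + 157·(-57) = 1)
The row with r = 1 (the gcd) gives the Bezout coefficients s = 50, t = -57.
Result: 179 · (50) + 157 · (-57) = 1.

gcd(179, 157) = 1; s = 50, t = -57 (check: 179·50 + 157·(-57) = 1).


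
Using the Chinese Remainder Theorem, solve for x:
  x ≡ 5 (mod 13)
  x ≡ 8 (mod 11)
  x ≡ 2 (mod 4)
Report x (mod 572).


Moduli 13, 11, 4 are pairwise coprime; by CRT there is a unique solution modulo M = 13 · 11 · 4 = 572.
Solve pairwise, accumulating the modulus:
  Start with x ≡ 5 (mod 13).
  Combine with x ≡ 8 (mod 11): since gcd(13, 11) = 1, we get a unique residue mod 143.
    Write x = 5 + 13·t and substitute into x ≡ 8 (mod 11): 13·t ≡ 8 − 5 = 3 (mod 11).
    Reduce coefficients mod 11: 2·t ≡ 3 (mod 11).
    The inverse of 2 mod 11 is 6 (since 2·6 = 12 = 1·11 + 1), so t ≡ 6·3 = 18 ≡ 7 (mod 11).
    Then x = 5 + 13·7 = 96, valid modulo lcm(13, 11) = 143: x ≡ 96 (mod 143).
  Combine with x ≡ 2 (mod 4): since gcd(143, 4) = 1, we get a unique residue mod 572.
    Write x = 96 + 143·t and substitute into x ≡ 2 (mod 4): 143·t ≡ 2 − 96 = -94 (mod 4).
    Reduce coefficients mod 4: 3·t ≡ 2 (mod 4).
    The inverse of 3 mod 4 is 3 (since 3·3 = 9 = 2·4 + 1), so t ≡ 3·2 = 6 ≡ 2 (mod 4).
    Then x = 96 + 143·2 = 382, valid modulo lcm(143, 4) = 572: x ≡ 382 (mod 572).
Verify: 382 mod 13 = 5 ✓, 382 mod 11 = 8 ✓, 382 mod 4 = 2 ✓.

x ≡ 382 (mod 572).


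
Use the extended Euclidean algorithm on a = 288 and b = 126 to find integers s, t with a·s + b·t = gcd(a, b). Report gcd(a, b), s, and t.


Euclidean algorithm on (288, 126) — divide until remainder is 0:
  288 = 2 · 126 + 36
  126 = 3 · 36 + 18
  36 = 2 · 18 + 0
gcd(288, 126) = 18.
Track Bezout coefficients alongside the remainders: start with r₀ = 288 = a·1 + b·0 (s = 1, t = 0) and r₁ = 126 = a·0 + b·1 (s = 0, t = 1); each new remainder r_{k+1} = r_{k-1} − q_k·r_k inherits s_{k+1} = s_{k-1} − q_k·s_k, t_{k+1} = t_{k-1} − q_k·t_k, so r_k = a·s_k + b·t_k at every step:
  q = 2: r = 36, s = 1 − 2·0 = 1, t = 0 − 2·1 = -2  (check: 288·1 + 126·(-2) = 36)
  q = 3: r = 18, s = 0 − 3·1 = -3, t = 1 − 3·(-2) = 7  (check: 288·(-3) + 126·7 = 18)
The row with r = 18 (the gcd) gives the Bezout coefficients s = -3, t = 7.
Result: 288 · (-3) + 126 · (7) = 18.

gcd(288, 126) = 18; s = -3, t = 7 (check: 288·(-3) + 126·7 = 18).


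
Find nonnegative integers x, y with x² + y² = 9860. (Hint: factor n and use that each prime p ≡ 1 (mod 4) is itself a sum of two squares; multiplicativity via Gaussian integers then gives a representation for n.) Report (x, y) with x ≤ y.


Step 1: Factor n = 9860 = 2^2 · 5 · 17 · 29.
Step 2: Check the mod-4 condition on each prime factor: 2 = 2 (special); 5 ≡ 1 (mod 4), exponent 1; 17 ≡ 1 (mod 4), exponent 1; 29 ≡ 1 (mod 4), exponent 1.
All primes ≡ 3 (mod 4) appear to even exponent (or don't appear), so by the two-squares theorem n IS expressible as a sum of two squares.
Step 3: Build a representation. Group n = k² · m with k = 2 and m = 5 · 17 · 29 = 2465 (a product of primes ≡ 1 (mod 4)); a representation of m scales to one of n via (k·x)² + (k·y)² = k²(x² + y²). Each prime p ≡ 1 (mod 4) is itself a sum of two squares; find a² by testing p − a² for a perfect square:
  5: 5 − 1² = 4 = 2² ⇒ 5 = 1² + 2².
  17: 17 − 1² = 16 = 4² ⇒ 17 = 1² + 4².
  29: 29 − 1² = 28, 29 − 2² = 25 = 5² ⇒ 29 = 2² + 5².
  Combine using the Brahmagupta–Fibonacci identity (a² + b²)(c² + d²) = (ac − bd)² + (ad + bc)² = (ac + bd)² + (ad − bc)²:
  5 · 17 = 85: from (1² + 2²)(1² + 4²), take (1·1 − 2·4, 1·4 + 2·1) = (1 − 8, 4 + 2) = (-7, 6); dropping signs (only squares matter) gives (7, 6); check 7² + 6² = 49 + 36 = 85 ✓.
  85 · 29 = 2465: from (7² + 6²)(2² + 5²), take (7·2 − 6·5, 7·5 + 6·2) = (14 − 30, 35 + 12) = (-16, 47); dropping signs (only squares matter) gives (16, 47); check 16² + 47² = 256 + 2209 = 2465 ✓.
  Scale by k = 2: (2·16, 2·47) = (32, 94).
Step 4: Order so x ≤ y and verify: 32² + 94² = 1024 + 8836 = 9860 = n. ✓

n = 9860 = 32² + 94² (one valid representation with x ≤ y).


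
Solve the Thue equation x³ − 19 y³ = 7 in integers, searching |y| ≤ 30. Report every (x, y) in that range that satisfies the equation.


The equation is x³ - 19y³ = 7. For fixed y, x³ = 19·y³ + 7, so a solution requires the RHS to be a perfect cube.
Strategy: iterate y from -30 to 30, compute RHS = 19·y³ + 7, and check whether it is a (positive or negative) perfect cube.
Check small values of y:
  y = 0: RHS = 7 is not a perfect cube.
  y = 1: RHS = 26 is not a perfect cube.
  y = -1: RHS = -12 is not a perfect cube.
  y = 2: RHS = 159 is not a perfect cube.
  y = -2: RHS = -145 is not a perfect cube.
  y = 3: RHS = 520 is not a perfect cube.
  y = -3: RHS = -506 is not a perfect cube.
Continuing the search up to |y| = 30 finds no solutions either.
No (x, y) in the scanned range satisfies the equation.

No integer solutions with |y| ≤ 30.


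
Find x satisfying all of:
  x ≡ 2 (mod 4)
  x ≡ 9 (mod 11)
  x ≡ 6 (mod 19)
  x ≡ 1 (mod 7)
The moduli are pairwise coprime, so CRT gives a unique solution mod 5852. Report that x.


Product of moduli M = 4 · 11 · 19 · 7 = 5852.
Merge one congruence at a time:
  Start: x ≡ 2 (mod 4).
  Combine with x ≡ 9 (mod 11); new modulus lcm = 44.
    Write x = 2 + 4·t and substitute into x ≡ 9 (mod 11): 4·t ≡ 9 − 2 = 7 (mod 11).
    The inverse of 4 mod 11 is 3 (since 4·3 = 12 = 1·11 + 1), so t ≡ 3·7 = 21 ≡ 10 (mod 11).
    Then x = 2 + 4·10 = 42, valid modulo lcm(4, 11) = 44: x ≡ 42 (mod 44).
  Combine with x ≡ 6 (mod 19); new modulus lcm = 836.
    Write x = 42 + 44·t and substitute into x ≡ 6 (mod 19): 44·t ≡ 6 − 42 = -36 (mod 19).
    Reduce coefficients mod 19: 6·t ≡ 2 (mod 19).
    The inverse of 6 mod 19 is 16 (since 6·16 = 96 = 5·19 + 1), so t ≡ 16·2 = 32 ≡ 13 (mod 19).
    Then x = 42 + 44·13 = 614, valid modulo lcm(44, 19) = 836: x ≡ 614 (mod 836).
  Combine with x ≡ 1 (mod 7); new modulus lcm = 5852.
    Write x = 614 + 836·t and substitute into x ≡ 1 (mod 7): 836·t ≡ 1 − 614 = -613 (mod 7).
    Reduce coefficients mod 7: 3·t ≡ 3 (mod 7).
    The inverse of 3 mod 7 is 5 (since 3·5 = 15 = 2·7 + 1), so t ≡ 5·3 = 15 ≡ 1 (mod 7).
    Then x = 614 + 836·1 = 1450, valid modulo lcm(836, 7) = 5852: x ≡ 1450 (mod 5852).
Verify against each original: 1450 mod 4 = 2, 1450 mod 11 = 9, 1450 mod 19 = 6, 1450 mod 7 = 1.

x ≡ 1450 (mod 5852).


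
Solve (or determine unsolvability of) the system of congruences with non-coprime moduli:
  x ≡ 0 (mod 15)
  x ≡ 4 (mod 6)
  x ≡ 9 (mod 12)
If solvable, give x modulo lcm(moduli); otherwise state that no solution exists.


Moduli 15, 6, 12 are not pairwise coprime, so CRT works modulo lcm(m_i) when all pairwise compatibility conditions hold.
Pairwise compatibility: gcd(m_i, m_j) must divide a_i - a_j for every pair.
Merge one congruence at a time:
  Start: x ≡ 0 (mod 15).
  Combine with x ≡ 4 (mod 6): gcd(15, 6) = 3, and 4 - 0 = 4 is NOT divisible by 3.
    ⇒ system is inconsistent (no integer solution).

No solution (the system is inconsistent).


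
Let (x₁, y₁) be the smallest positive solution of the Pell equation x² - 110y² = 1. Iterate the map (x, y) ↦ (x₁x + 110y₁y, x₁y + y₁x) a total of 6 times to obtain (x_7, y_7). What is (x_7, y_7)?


Step 1: Find the fundamental solution (x₁, y₁) of x² - 110y² = 1.
  Expand √110 as a continued fraction. a₀ = ⌊√110⌋ = 10; iterate m_{k+1} = d_k·a_k − m_k, d_{k+1} = (110 − m_{k+1}²)/d_k, a_{k+1} = ⌊(a₀ + m_{k+1})/d_{k+1}⌋ (starting m₀ = 0, d₀ = 1), with convergents p_k = a_k·p_{k-1} + p_{k-2}, q_k = a_k·q_{k-1} + q_{k-2} (p₋₁ = 1, q₋₁ = 0):
  k = 0: a₀ = 10; p₀/q₀ = 10/1; p₀² − 110·q₀² = 100 − 110 = -10.
  k = 1: m = 10, d = 10, a = ⌊(10 + 10)/10⌋ = 2; p/q = (2·10 + 1)/(2·1 + 0) = 21/2; p² − 110·q² = 441 − 440 = 1.
  The first convergent with p² − 110·q² = 1 gives the fundamental solution (x₁, y₁) = (21, 2).
Step 2: Apply the recurrence (x_{n+1}, y_{n+1}) = (x₁x_n + 110y₁y_n, x₁y_n + y₁x_n) repeatedly.
  From (x_1, y_1) = (21, 2): x_2 = 21·21 + 110·2·2 = 881; y_2 = 21·2 + 2·21 = 84.
  From (x_2, y_2) = (881, 84): x_3 = 21·881 + 110·2·84 = 36981; y_3 = 21·84 + 2·881 = 3526.
  From (x_3, y_3) = (36981, 3526): x_4 = 21·36981 + 110·2·3526 = 1552321; y_4 = 21·3526 + 2·36981 = 148008.
  From (x_4, y_4) = (1552321, 148008): x_5 = 21·1552321 + 110·2·148008 = 65160501; y_5 = 21·148008 + 2·1552321 = 6212810.
  From (x_5, y_5) = (65160501, 6212810): x_6 = 21·65160501 + 110·2·6212810 = 2735188721; y_6 = 21·6212810 + 2·65160501 = 260790012.
  From (x_6, y_6) = (2735188721, 260790012): x_7 = 21·2735188721 + 110·2·260790012 = 114812765781; y_7 = 21·260790012 + 2·2735188721 = 10946967694.
Step 3: Verify x_7² - 110·y_7² = 13181971186282764539961 - 13181971186282764539960 = 1 (should be 1). ✓

(x_1, y_1) = (21, 2); (x_7, y_7) = (114812765781, 10946967694).


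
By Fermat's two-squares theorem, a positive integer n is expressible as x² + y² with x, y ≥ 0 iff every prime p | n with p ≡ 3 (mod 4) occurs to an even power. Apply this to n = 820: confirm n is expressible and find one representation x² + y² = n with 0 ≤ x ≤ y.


Step 1: Factor n = 820 = 2^2 · 5 · 41.
Step 2: Check the mod-4 condition on each prime factor: 2 = 2 (special); 5 ≡ 1 (mod 4), exponent 1; 41 ≡ 1 (mod 4), exponent 1.
All primes ≡ 3 (mod 4) appear to even exponent (or don't appear), so by the two-squares theorem n IS expressible as a sum of two squares.
Step 3: Build a representation. Group n = k² · m with k = 2 and m = 5 · 41 = 205 (a product of primes ≡ 1 (mod 4)); a representation of m scales to one of n via (k·x)² + (k·y)² = k²(x² + y²). Each prime p ≡ 1 (mod 4) is itself a sum of two squares; find a² by testing p − a² for a perfect square:
  5: 5 − 1² = 4 = 2² ⇒ 5 = 1² + 2².
  41: 41 − 1² = 40, 41 − 2² = 37, 41 − 3² = 32, 41 − 4² = 25 = 5² ⇒ 41 = 4² + 5².
  Combine using the Brahmagupta–Fibonacci identity (a² + b²)(c² + d²) = (ac − bd)² + (ad + bc)² = (ac + bd)² + (ad − bc)²:
  5 · 41 = 205: from (1² + 2²)(4² + 5²), take (1·4 − 2·5, 1·5 + 2·4) = (4 − 10, 5 + 8) = (-6, 13); dropping signs (only squares matter) gives (6, 13); check 6² + 13² = 36 + 169 = 205 ✓.
  Scale by k = 2: (2·6, 2·13) = (12, 26).
Step 4: Order so x ≤ y and verify: 12² + 26² = 144 + 676 = 820 = n. ✓

n = 820 = 12² + 26² (one valid representation with x ≤ y).


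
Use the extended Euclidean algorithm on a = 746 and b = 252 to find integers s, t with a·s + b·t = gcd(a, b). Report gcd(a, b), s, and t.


Euclidean algorithm on (746, 252) — divide until remainder is 0:
  746 = 2 · 252 + 242
  252 = 1 · 242 + 10
  242 = 24 · 10 + 2
  10 = 5 · 2 + 0
gcd(746, 252) = 2.
Track Bezout coefficients alongside the remainders: start with r₀ = 746 = a·1 + b·0 (s = 1, t = 0) and r₁ = 252 = a·0 + b·1 (s = 0, t = 1); each new remainder r_{k+1} = r_{k-1} − q_k·r_k inherits s_{k+1} = s_{k-1} − q_k·s_k, t_{k+1} = t_{k-1} − q_k·t_k, so r_k = a·s_k + b·t_k at every step:
  q = 2: r = 242, s = 1 − 2·0 = 1, t = 0 − 2·1 = -2  (check: 746·1 + 252·(-2) = 242)
  q = 1: r = 10, s = 0 − 1·1 = -1, t = 1 − 1·(-2) = 3  (check: 746·(-1) + 252·3 = 10)
  q = 24: r = 2, s = 1 − 24·(-1) = 25, t = -2 − 24·3 = -74  (check: 746·25 + 252·(-74) = 2)
The row with r = 2 (the gcd) gives the Bezout coefficients s = 25, t = -74.
Result: 746 · (25) + 252 · (-74) = 2.

gcd(746, 252) = 2; s = 25, t = -74 (check: 746·25 + 252·(-74) = 2).


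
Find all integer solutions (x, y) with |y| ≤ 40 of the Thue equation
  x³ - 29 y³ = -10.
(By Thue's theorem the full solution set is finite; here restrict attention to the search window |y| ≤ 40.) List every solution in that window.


The equation is x³ - 29y³ = -10. For fixed y, x³ = 29·y³ − 10, so a solution requires the RHS to be a perfect cube.
Strategy: iterate y from -40 to 40, compute RHS = 29·y³ − 10, and check whether it is a (positive or negative) perfect cube.
Check small values of y:
  y = 0: RHS = -10 is not a perfect cube.
  y = 1: RHS = 19 is not a perfect cube.
  y = -1: RHS = -39 is not a perfect cube.
  y = 2: RHS = 222 is not a perfect cube.
  y = -2: RHS = -242 is not a perfect cube.
  y = 3: RHS = 773 is not a perfect cube.
  y = -3: RHS = -793 is not a perfect cube.
Continuing the search up to |y| = 40 finds no solutions either.
No (x, y) in the scanned range satisfies the equation.

No integer solutions with |y| ≤ 40.


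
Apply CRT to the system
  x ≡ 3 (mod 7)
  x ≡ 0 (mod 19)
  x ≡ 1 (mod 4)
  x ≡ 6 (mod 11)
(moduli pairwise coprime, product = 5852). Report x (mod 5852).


Product of moduli M = 7 · 19 · 4 · 11 = 5852.
Merge one congruence at a time:
  Start: x ≡ 3 (mod 7).
  Combine with x ≡ 0 (mod 19); new modulus lcm = 133.
    Write x = 3 + 7·t and substitute into x ≡ 0 (mod 19): 7·t ≡ 0 − 3 = -3 (mod 19).
    Reduce coefficients mod 19: 7·t ≡ 16 (mod 19).
    The inverse of 7 mod 19 is 11 (since 7·11 = 77 = 4·19 + 1), so t ≡ 11·16 = 176 ≡ 5 (mod 19).
    Then x = 3 + 7·5 = 38, valid modulo lcm(7, 19) = 133: x ≡ 38 (mod 133).
  Combine with x ≡ 1 (mod 4); new modulus lcm = 532.
    Write x = 38 + 133·t and substitute into x ≡ 1 (mod 4): 133·t ≡ 1 − 38 = -37 (mod 4).
    Reduce coefficients mod 4: 1·t ≡ 3 (mod 4).
    So t ≡ 3 (mod 4).
    Then x = 38 + 133·3 = 437, valid modulo lcm(133, 4) = 532: x ≡ 437 (mod 532).
  Combine with x ≡ 6 (mod 11); new modulus lcm = 5852.
    Write x = 437 + 532·t and substitute into x ≡ 6 (mod 11): 532·t ≡ 6 − 437 = -431 (mod 11).
    Reduce coefficients mod 11: 4·t ≡ 9 (mod 11).
    The inverse of 4 mod 11 is 3 (since 4·3 = 12 = 1·11 + 1), so t ≡ 3·9 = 27 ≡ 5 (mod 11).
    Then x = 437 + 532·5 = 3097, valid modulo lcm(532, 11) = 5852: x ≡ 3097 (mod 5852).
Verify against each original: 3097 mod 7 = 3, 3097 mod 19 = 0, 3097 mod 4 = 1, 3097 mod 11 = 6.

x ≡ 3097 (mod 5852).


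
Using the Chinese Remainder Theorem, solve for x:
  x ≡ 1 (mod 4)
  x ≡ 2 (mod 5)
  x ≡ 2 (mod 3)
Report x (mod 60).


Moduli 4, 5, 3 are pairwise coprime; by CRT there is a unique solution modulo M = 4 · 5 · 3 = 60.
Solve pairwise, accumulating the modulus:
  Start with x ≡ 1 (mod 4).
  Combine with x ≡ 2 (mod 5): since gcd(4, 5) = 1, we get a unique residue mod 20.
    Write x = 1 + 4·t and substitute into x ≡ 2 (mod 5): 4·t ≡ 2 − 1 = 1 (mod 5).
    The inverse of 4 mod 5 is 4 (since 4·4 = 16 = 3·5 + 1), so t ≡ 4·1 = 4 ≡ 4 (mod 5).
    Then x = 1 + 4·4 = 17, valid modulo lcm(4, 5) = 20: x ≡ 17 (mod 20).
  Combine with x ≡ 2 (mod 3): since gcd(20, 3) = 1, we get a unique residue mod 60.
    Write x = 17 + 20·t and substitute into x ≡ 2 (mod 3): 20·t ≡ 2 − 17 = -15 (mod 3).
    Reduce coefficients mod 3: 2·t ≡ 0 (mod 3).
    The inverse of 2 mod 3 is 2 (since 2·2 = 4 = 1·3 + 1), so t ≡ 2·0 = 0 ≡ 0 (mod 3).
    Then x = 17 + 20·0 = 17, valid modulo lcm(20, 3) = 60: x ≡ 17 (mod 60).
Verify: 17 mod 4 = 1 ✓, 17 mod 5 = 2 ✓, 17 mod 3 = 2 ✓.

x ≡ 17 (mod 60).


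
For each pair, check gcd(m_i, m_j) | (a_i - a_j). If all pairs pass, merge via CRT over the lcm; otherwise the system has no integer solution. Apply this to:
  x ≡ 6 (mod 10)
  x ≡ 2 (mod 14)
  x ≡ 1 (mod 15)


Moduli 10, 14, 15 are not pairwise coprime, so CRT works modulo lcm(m_i) when all pairwise compatibility conditions hold.
Pairwise compatibility: gcd(m_i, m_j) must divide a_i - a_j for every pair.
Merge one congruence at a time:
  Start: x ≡ 6 (mod 10).
  Combine with x ≡ 2 (mod 14): gcd(10, 14) = 2; 2 - 6 = -4, which IS divisible by 2, so compatible.
    Write x = 6 + 10·t and substitute into x ≡ 2 (mod 14): 10·t ≡ 2 − 6 = -4 (mod 14).
    Divide the congruence (and modulus) by g = 2: 5·t ≡ -2 (mod 7).
    Reduce coefficients mod 7: 5·t ≡ 5 (mod 7).
    The inverse of 5 mod 7 is 3 (since 5·3 = 15 = 2·7 + 1), so t ≡ 3·5 = 15 ≡ 1 (mod 7).
    Then x = 6 + 10·1 = 16, valid modulo lcm(10, 14) = 70: x ≡ 16 (mod 70).
  Combine with x ≡ 1 (mod 15): gcd(70, 15) = 5; 1 - 16 = -15, which IS divisible by 5, so compatible.
    Write x = 16 + 70·t and substitute into x ≡ 1 (mod 15): 70·t ≡ 1 − 16 = -15 (mod 15).
    Divide the congruence (and modulus) by g = 5: 14·t ≡ -3 (mod 3).
    Reduce coefficients mod 3: 2·t ≡ 0 (mod 3).
    The inverse of 2 mod 3 is 2 (since 2·2 = 4 = 1·3 + 1), so t ≡ 2·0 = 0 ≡ 0 (mod 3).
    Then x = 16 + 70·0 = 16, valid modulo lcm(70, 15) = 210: x ≡ 16 (mod 210).
Verify: 16 mod 10 = 6, 16 mod 14 = 2, 16 mod 15 = 1.

x ≡ 16 (mod 210).


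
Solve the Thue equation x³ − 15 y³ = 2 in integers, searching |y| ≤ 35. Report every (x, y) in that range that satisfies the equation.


The equation is x³ - 15y³ = 2. For fixed y, x³ = 15·y³ + 2, so a solution requires the RHS to be a perfect cube.
Strategy: iterate y from -35 to 35, compute RHS = 15·y³ + 2, and check whether it is a (positive or negative) perfect cube.
Check small values of y:
  y = 0: RHS = 2 is not a perfect cube.
  y = 1: RHS = 17 is not a perfect cube.
  y = -1: RHS = -13 is not a perfect cube.
  y = 2: RHS = 122 is not a perfect cube.
  y = -2: RHS = -118 is not a perfect cube.
  y = 3: RHS = 407 is not a perfect cube.
  y = -3: RHS = -403 is not a perfect cube.
Continuing the search up to |y| = 35 finds no solutions either.
No (x, y) in the scanned range satisfies the equation.

No integer solutions with |y| ≤ 35.


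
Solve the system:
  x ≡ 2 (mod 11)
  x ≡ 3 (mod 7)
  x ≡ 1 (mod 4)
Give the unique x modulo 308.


Moduli 11, 7, 4 are pairwise coprime; by CRT there is a unique solution modulo M = 11 · 7 · 4 = 308.
Solve pairwise, accumulating the modulus:
  Start with x ≡ 2 (mod 11).
  Combine with x ≡ 3 (mod 7): since gcd(11, 7) = 1, we get a unique residue mod 77.
    Write x = 2 + 11·t and substitute into x ≡ 3 (mod 7): 11·t ≡ 3 − 2 = 1 (mod 7).
    Reduce coefficients mod 7: 4·t ≡ 1 (mod 7).
    The inverse of 4 mod 7 is 2 (since 4·2 = 8 = 1·7 + 1), so t ≡ 2·1 = 2 ≡ 2 (mod 7).
    Then x = 2 + 11·2 = 24, valid modulo lcm(11, 7) = 77: x ≡ 24 (mod 77).
  Combine with x ≡ 1 (mod 4): since gcd(77, 4) = 1, we get a unique residue mod 308.
    Write x = 24 + 77·t and substitute into x ≡ 1 (mod 4): 77·t ≡ 1 − 24 = -23 (mod 4).
    Reduce coefficients mod 4: 1·t ≡ 1 (mod 4).
    So t ≡ 1 (mod 4).
    Then x = 24 + 77·1 = 101, valid modulo lcm(77, 4) = 308: x ≡ 101 (mod 308).
Verify: 101 mod 11 = 2 ✓, 101 mod 7 = 3 ✓, 101 mod 4 = 1 ✓.

x ≡ 101 (mod 308).


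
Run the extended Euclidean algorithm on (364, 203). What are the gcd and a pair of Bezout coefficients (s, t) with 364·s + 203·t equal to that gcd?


Euclidean algorithm on (364, 203) — divide until remainder is 0:
  364 = 1 · 203 + 161
  203 = 1 · 161 + 42
  161 = 3 · 42 + 35
  42 = 1 · 35 + 7
  35 = 5 · 7 + 0
gcd(364, 203) = 7.
Track Bezout coefficients alongside the remainders: start with r₀ = 364 = a·1 + b·0 (s = 1, t = 0) and r₁ = 203 = a·0 + b·1 (s = 0, t = 1); each new remainder r_{k+1} = r_{k-1} − q_k·r_k inherits s_{k+1} = s_{k-1} − q_k·s_k, t_{k+1} = t_{k-1} − q_k·t_k, so r_k = a·s_k + b·t_k at every step:
  q = 1: r = 161, s = 1 − 1·0 = 1, t = 0 − 1·1 = -1  (check: 364·1 + 203·(-1) = 161)
  q = 1: r = 42, s = 0 − 1·1 = -1, t = 1 − 1·(-1) = 2  (check: 364·(-1) + 203·2 = 42)
  q = 3: r = 35, s = 1 − 3·(-1) = 4, t = -1 − 3·2 = -7  (check: 364·4 + 203·(-7) = 35)
  q = 1: r = 7, s = -1 − 1·4 = -5, t = 2 − 1·(-7) = 9  (check: 364·(-5) + 203·9 = 7)
The row with r = 7 (the gcd) gives the Bezout coefficients s = -5, t = 9.
Result: 364 · (-5) + 203 · (9) = 7.

gcd(364, 203) = 7; s = -5, t = 9 (check: 364·(-5) + 203·9 = 7).


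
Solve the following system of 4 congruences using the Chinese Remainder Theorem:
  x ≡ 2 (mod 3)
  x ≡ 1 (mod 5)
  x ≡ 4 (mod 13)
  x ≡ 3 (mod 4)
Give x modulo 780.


Product of moduli M = 3 · 5 · 13 · 4 = 780.
Merge one congruence at a time:
  Start: x ≡ 2 (mod 3).
  Combine with x ≡ 1 (mod 5); new modulus lcm = 15.
    Write x = 2 + 3·t and substitute into x ≡ 1 (mod 5): 3·t ≡ 1 − 2 = -1 (mod 5).
    Reduce coefficients mod 5: 3·t ≡ 4 (mod 5).
    The inverse of 3 mod 5 is 2 (since 3·2 = 6 = 1·5 + 1), so t ≡ 2·4 = 8 ≡ 3 (mod 5).
    Then x = 2 + 3·3 = 11, valid modulo lcm(3, 5) = 15: x ≡ 11 (mod 15).
  Combine with x ≡ 4 (mod 13); new modulus lcm = 195.
    Write x = 11 + 15·t and substitute into x ≡ 4 (mod 13): 15·t ≡ 4 − 11 = -7 (mod 13).
    Reduce coefficients mod 13: 2·t ≡ 6 (mod 13).
    The inverse of 2 mod 13 is 7 (since 2·7 = 14 = 1·13 + 1), so t ≡ 7·6 = 42 ≡ 3 (mod 13).
    Then x = 11 + 15·3 = 56, valid modulo lcm(15, 13) = 195: x ≡ 56 (mod 195).
  Combine with x ≡ 3 (mod 4); new modulus lcm = 780.
    Write x = 56 + 195·t and substitute into x ≡ 3 (mod 4): 195·t ≡ 3 − 56 = -53 (mod 4).
    Reduce coefficients mod 4: 3·t ≡ 3 (mod 4).
    The inverse of 3 mod 4 is 3 (since 3·3 = 9 = 2·4 + 1), so t ≡ 3·3 = 9 ≡ 1 (mod 4).
    Then x = 56 + 195·1 = 251, valid modulo lcm(195, 4) = 780: x ≡ 251 (mod 780).
Verify against each original: 251 mod 3 = 2, 251 mod 5 = 1, 251 mod 13 = 4, 251 mod 4 = 3.

x ≡ 251 (mod 780).


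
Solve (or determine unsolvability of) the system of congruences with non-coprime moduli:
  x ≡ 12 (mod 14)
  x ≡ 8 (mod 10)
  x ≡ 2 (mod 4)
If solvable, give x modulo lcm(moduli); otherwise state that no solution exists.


Moduli 14, 10, 4 are not pairwise coprime, so CRT works modulo lcm(m_i) when all pairwise compatibility conditions hold.
Pairwise compatibility: gcd(m_i, m_j) must divide a_i - a_j for every pair.
Merge one congruence at a time:
  Start: x ≡ 12 (mod 14).
  Combine with x ≡ 8 (mod 10): gcd(14, 10) = 2; 8 - 12 = -4, which IS divisible by 2, so compatible.
    Write x = 12 + 14·t and substitute into x ≡ 8 (mod 10): 14·t ≡ 8 − 12 = -4 (mod 10).
    Divide the congruence (and modulus) by g = 2: 7·t ≡ -2 (mod 5).
    Reduce coefficients mod 5: 2·t ≡ 3 (mod 5).
    The inverse of 2 mod 5 is 3 (since 2·3 = 6 = 1·5 + 1), so t ≡ 3·3 = 9 ≡ 4 (mod 5).
    Then x = 12 + 14·4 = 68, valid modulo lcm(14, 10) = 70: x ≡ 68 (mod 70).
  Combine with x ≡ 2 (mod 4): gcd(70, 4) = 2; 2 - 68 = -66, which IS divisible by 2, so compatible.
    Write x = 68 + 70·t and substitute into x ≡ 2 (mod 4): 70·t ≡ 2 − 68 = -66 (mod 4).
    Divide the congruence (and modulus) by g = 2: 35·t ≡ -33 (mod 2).
    Reduce coefficients mod 2: 1·t ≡ 1 (mod 2).
    So t ≡ 1 (mod 2).
    Then x = 68 + 70·1 = 138, valid modulo lcm(70, 4) = 140: x ≡ 138 (mod 140).
Verify: 138 mod 14 = 12, 138 mod 10 = 8, 138 mod 4 = 2.

x ≡ 138 (mod 140).


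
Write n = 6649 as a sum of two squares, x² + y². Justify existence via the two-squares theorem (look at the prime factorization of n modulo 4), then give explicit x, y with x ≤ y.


Step 1: Factor n = 6649 = 61 · 109.
Step 2: Check the mod-4 condition on each prime factor: 61 ≡ 1 (mod 4), exponent 1; 109 ≡ 1 (mod 4), exponent 1.
All primes ≡ 3 (mod 4) appear to even exponent (or don't appear), so by the two-squares theorem n IS expressible as a sum of two squares.
Step 3: Build a representation. Here n = 61 · 109 is a product of primes ≡ 1 (mod 4). Each prime p ≡ 1 (mod 4) is itself a sum of two squares; find a² by testing p − a² for a perfect square:
  61: 61 − 1² = 60, 61 − 2² = 57, 61 − 3² = 52, 61 − 4² = 45, 61 − 5² = 36 = 6² ⇒ 61 = 5² + 6².
  109: 109 − 1² = 108, 109 − 2² = 105, 109 − 3² = 100 = 10² ⇒ 109 = 3² + 10².
  Combine using the Brahmagupta–Fibonacci identity (a² + b²)(c² + d²) = (ac − bd)² + (ad + bc)² = (ac + bd)² + (ad − bc)²:
  61 · 109 = 6649: from (5² + 6²)(3² + 10²), take (5·3 − 6·10, 5·10 + 6·3) = (15 − 60, 50 + 18) = (-45, 68); dropping signs (only squares matter) gives (45, 68); check 45² + 68² = 2025 + 4624 = 6649 ✓.
Step 4: Order so x ≤ y and verify: 45² + 68² = 2025 + 4624 = 6649 = n. ✓

n = 6649 = 45² + 68² (one valid representation with x ≤ y).


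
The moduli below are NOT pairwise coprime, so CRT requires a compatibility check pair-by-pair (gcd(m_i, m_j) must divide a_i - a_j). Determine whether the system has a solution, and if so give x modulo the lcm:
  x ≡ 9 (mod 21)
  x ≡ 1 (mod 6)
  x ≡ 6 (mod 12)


Moduli 21, 6, 12 are not pairwise coprime, so CRT works modulo lcm(m_i) when all pairwise compatibility conditions hold.
Pairwise compatibility: gcd(m_i, m_j) must divide a_i - a_j for every pair.
Merge one congruence at a time:
  Start: x ≡ 9 (mod 21).
  Combine with x ≡ 1 (mod 6): gcd(21, 6) = 3, and 1 - 9 = -8 is NOT divisible by 3.
    ⇒ system is inconsistent (no integer solution).

No solution (the system is inconsistent).


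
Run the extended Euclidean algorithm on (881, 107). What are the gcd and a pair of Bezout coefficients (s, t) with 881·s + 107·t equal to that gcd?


Euclidean algorithm on (881, 107) — divide until remainder is 0:
  881 = 8 · 107 + 25
  107 = 4 · 25 + 7
  25 = 3 · 7 + 4
  7 = 1 · 4 + 3
  4 = 1 · 3 + 1
  3 = 3 · 1 + 0
gcd(881, 107) = 1.
Track Bezout coefficients alongside the remainders: start with r₀ = 881 = a·1 + b·0 (s = 1, t = 0) and r₁ = 107 = a·0 + b·1 (s = 0, t = 1); each new remainder r_{k+1} = r_{k-1} − q_k·r_k inherits s_{k+1} = s_{k-1} − q_k·s_k, t_{k+1} = t_{k-1} − q_k·t_k, so r_k = a·s_k + b·t_k at every step:
  q = 8: r = 25, s = 1 − 8·0 = 1, t = 0 − 8·1 = -8  (check: 881·1 + 107·(-8) = 25)
  q = 4: r = 7, s = 0 − 4·1 = -4, t = 1 − 4·(-8) = 33  (check: 881·(-4) + 107·33 = 7)
  q = 3: r = 4, s = 1 − 3·(-4) = 13, t = -8 − 3·33 = -107  (check: 881·13 + 107·(-107) = 4)
  q = 1: r = 3, s = -4 − 1·13 = -17, t = 33 − 1·(-107) = 140  (check: 881·(-17) + 107·140 = 3)
  q = 1: r = 1, s = 13 − 1·(-17) = 30, t = -107 − 1·140 = -247  (check: 881·30 + 107·(-247) = 1)
The row with r = 1 (the gcd) gives the Bezout coefficients s = 30, t = -247.
Result: 881 · (30) + 107 · (-247) = 1.

gcd(881, 107) = 1; s = 30, t = -247 (check: 881·30 + 107·(-247) = 1).


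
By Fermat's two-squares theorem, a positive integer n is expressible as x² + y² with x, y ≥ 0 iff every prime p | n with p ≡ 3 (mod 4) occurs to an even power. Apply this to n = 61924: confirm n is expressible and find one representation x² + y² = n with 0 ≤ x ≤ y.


Step 1: Factor n = 61924 = 2^2 · 113 · 137.
Step 2: Check the mod-4 condition on each prime factor: 2 = 2 (special); 113 ≡ 1 (mod 4), exponent 1; 137 ≡ 1 (mod 4), exponent 1.
All primes ≡ 3 (mod 4) appear to even exponent (or don't appear), so by the two-squares theorem n IS expressible as a sum of two squares.
Step 3: Build a representation. Group n = k² · m with k = 2 and m = 113 · 137 = 15481 (a product of primes ≡ 1 (mod 4)); a representation of m scales to one of n via (k·x)² + (k·y)² = k²(x² + y²). Each prime p ≡ 1 (mod 4) is itself a sum of two squares; find a² by testing p − a² for a perfect square:
  113: 113 − 1² = 112, 113 − 2² = 109, 113 − 3² = 104, 113 − 4² = 97, 113 − 5² = 88, 113 − 6² = 77, 113 − 7² = 64 = 8² ⇒ 113 = 7² + 8².
  137: 137 − 1² = 136, 137 − 2² = 133, 137 − 3² = 128, 137 − 4² = 121 = 11² ⇒ 137 = 4² + 11².
  Combine using the Brahmagupta–Fibonacci identity (a² + b²)(c² + d²) = (ac − bd)² + (ad + bc)² = (ac + bd)² + (ad − bc)²:
  113 · 137 = 15481: from (7² + 8²)(4² + 11²), take (7·4 − 8·11, 7·11 + 8·4) = (28 − 88, 77 + 32) = (-60, 109); dropping signs (only squares matter) gives (60, 109); check 60² + 109² = 3600 + 11881 = 15481 ✓.
  Scale by k = 2: (2·60, 2·109) = (120, 218).
Step 4: Order so x ≤ y and verify: 120² + 218² = 14400 + 47524 = 61924 = n. ✓

n = 61924 = 120² + 218² (one valid representation with x ≤ y).


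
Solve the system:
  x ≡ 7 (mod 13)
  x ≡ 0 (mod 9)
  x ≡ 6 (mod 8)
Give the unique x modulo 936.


Moduli 13, 9, 8 are pairwise coprime; by CRT there is a unique solution modulo M = 13 · 9 · 8 = 936.
Solve pairwise, accumulating the modulus:
  Start with x ≡ 7 (mod 13).
  Combine with x ≡ 0 (mod 9): since gcd(13, 9) = 1, we get a unique residue mod 117.
    Write x = 7 + 13·t and substitute into x ≡ 0 (mod 9): 13·t ≡ 0 − 7 = -7 (mod 9).
    Reduce coefficients mod 9: 4·t ≡ 2 (mod 9).
    The inverse of 4 mod 9 is 7 (since 4·7 = 28 = 3·9 + 1), so t ≡ 7·2 = 14 ≡ 5 (mod 9).
    Then x = 7 + 13·5 = 72, valid modulo lcm(13, 9) = 117: x ≡ 72 (mod 117).
  Combine with x ≡ 6 (mod 8): since gcd(117, 8) = 1, we get a unique residue mod 936.
    Write x = 72 + 117·t and substitute into x ≡ 6 (mod 8): 117·t ≡ 6 − 72 = -66 (mod 8).
    Reduce coefficients mod 8: 5·t ≡ 6 (mod 8).
    The inverse of 5 mod 8 is 5 (since 5·5 = 25 = 3·8 + 1), so t ≡ 5·6 = 30 ≡ 6 (mod 8).
    Then x = 72 + 117·6 = 774, valid modulo lcm(117, 8) = 936: x ≡ 774 (mod 936).
Verify: 774 mod 13 = 7 ✓, 774 mod 9 = 0 ✓, 774 mod 8 = 6 ✓.

x ≡ 774 (mod 936).


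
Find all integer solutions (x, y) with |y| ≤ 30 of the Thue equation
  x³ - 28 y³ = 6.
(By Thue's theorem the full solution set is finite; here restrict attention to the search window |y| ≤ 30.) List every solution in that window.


The equation is x³ - 28y³ = 6. For fixed y, x³ = 28·y³ + 6, so a solution requires the RHS to be a perfect cube.
Strategy: iterate y from -30 to 30, compute RHS = 28·y³ + 6, and check whether it is a (positive or negative) perfect cube.
Check small values of y:
  y = 0: RHS = 6 is not a perfect cube.
  y = 1: RHS = 34 is not a perfect cube.
  y = -1: RHS = -22 is not a perfect cube.
  y = 2: RHS = 230 is not a perfect cube.
  y = -2: RHS = -218 is not a perfect cube.
  y = 3: RHS = 762 is not a perfect cube.
  y = -3: RHS = -750 is not a perfect cube.
Continuing the search up to |y| = 30 finds no solutions either.
No (x, y) in the scanned range satisfies the equation.

No integer solutions with |y| ≤ 30.


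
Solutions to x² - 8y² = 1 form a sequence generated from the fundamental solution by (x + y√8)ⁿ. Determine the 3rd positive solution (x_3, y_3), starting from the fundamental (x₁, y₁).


Step 1: Find the fundamental solution (x₁, y₁) of x² - 8y² = 1.
  Expand √8 as a continued fraction. a₀ = ⌊√8⌋ = 2; iterate m_{k+1} = d_k·a_k − m_k, d_{k+1} = (8 − m_{k+1}²)/d_k, a_{k+1} = ⌊(a₀ + m_{k+1})/d_{k+1}⌋ (starting m₀ = 0, d₀ = 1), with convergents p_k = a_k·p_{k-1} + p_{k-2}, q_k = a_k·q_{k-1} + q_{k-2} (p₋₁ = 1, q₋₁ = 0):
  k = 0: a₀ = 2; p₀/q₀ = 2/1; p₀² − 8·q₀² = 4 − 8 = -4.
  k = 1: m = 2, d = 4, a = ⌊(2 + 2)/4⌋ = 1; p/q = (1·2 + 1)/(1·1 + 0) = 3/1; p² − 8·q² = 9 − 8 = 1.
  The first convergent with p² − 8·q² = 1 gives the fundamental solution (x₁, y₁) = (3, 1).
Step 2: Apply the recurrence (x_{n+1}, y_{n+1}) = (x₁x_n + 8y₁y_n, x₁y_n + y₁x_n) repeatedly.
  From (x_1, y_1) = (3, 1): x_2 = 3·3 + 8·1·1 = 17; y_2 = 3·1 + 1·3 = 6.
  From (x_2, y_2) = (17, 6): x_3 = 3·17 + 8·1·6 = 99; y_3 = 3·6 + 1·17 = 35.
Step 3: Verify x_3² - 8·y_3² = 9801 - 9800 = 1 (should be 1). ✓

(x_1, y_1) = (3, 1); (x_3, y_3) = (99, 35).
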